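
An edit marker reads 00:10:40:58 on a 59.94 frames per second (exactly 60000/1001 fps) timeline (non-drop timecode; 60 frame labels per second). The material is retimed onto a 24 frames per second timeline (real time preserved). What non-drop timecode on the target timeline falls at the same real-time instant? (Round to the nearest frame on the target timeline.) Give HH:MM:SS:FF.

00:10:41:15

Source frame index: (0×3600 + 10×60 + 40) × 60 + 58 = 38458.
Real time: 38458 / (60000/1001) = 19248229/30000 s.
Target frame: (19248229/30000) × (24) = 19248229/1250 ≈ 15398.583 → 15399.
At 24 labels/s: frame 15399 → 00:10:41:15.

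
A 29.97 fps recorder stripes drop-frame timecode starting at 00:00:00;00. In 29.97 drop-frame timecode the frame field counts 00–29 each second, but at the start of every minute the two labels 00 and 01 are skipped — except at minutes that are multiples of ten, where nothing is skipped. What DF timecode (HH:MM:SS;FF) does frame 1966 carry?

00:01:05;18

Each 10-minute DF block holds 10 × 60 × 30 − 9 × 2 = 17982 frames. 1966 ÷ 17982 → 0 full blocks, remainder 1966.
Within the partial block the first minute is 1800 frames and each further minute 1798, so 1 further minute boundary passed. Total skipped labels = 18 × 0 + 2 × 1 = 2.
Non-drop label index = 1966 + 2 = 1968; at 30 labels/s that is 00:01:05:18, i.e. DF 00:01:05;18.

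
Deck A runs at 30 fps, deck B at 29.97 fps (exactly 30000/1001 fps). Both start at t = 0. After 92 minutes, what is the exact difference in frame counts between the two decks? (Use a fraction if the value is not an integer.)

92 min = 5520 s.
A emits 30 × 5520 = 165600 frames; B emits 30000/1001 × 5520 = 165600000/1001.
Difference = 165600/1001 frames (≈ 165.4346); B is behind A.

165600/1001 frames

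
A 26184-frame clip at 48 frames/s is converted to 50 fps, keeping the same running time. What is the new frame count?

Target frames = source frames × (target rate / source rate) = 26184 × (50)/(48) = 26184 × 25/24 = 27275.

27275 frames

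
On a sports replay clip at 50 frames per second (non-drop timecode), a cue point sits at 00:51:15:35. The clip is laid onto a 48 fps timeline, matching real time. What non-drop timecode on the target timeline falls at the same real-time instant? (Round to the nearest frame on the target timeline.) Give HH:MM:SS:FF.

00:51:15:34

Source frame index: (0×3600 + 51×60 + 15) × 50 + 35 = 153785.
Real time: 153785 / (50) = 30757/10 s.
Target frame: (30757/10) × (48) = 738168/5 ≈ 147633.600 → 147634.
At 48 labels/s: frame 147634 → 00:51:15:34.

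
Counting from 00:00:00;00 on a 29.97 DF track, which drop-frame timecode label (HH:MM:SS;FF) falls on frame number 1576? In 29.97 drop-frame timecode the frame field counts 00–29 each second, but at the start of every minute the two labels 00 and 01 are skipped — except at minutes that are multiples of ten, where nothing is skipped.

00:00:52;16

Ten DF minutes hold 17982 frames, so frame 1576 lies in block 0 (frames 0–17981) with 1576 frames into that block.
The block's first minute is 1800 frames and the rest 1798 each; 1576 frames reaches minute 0, so 0 × 18 + 0 × 2 = 0 labels have been skipped so far.
Adding those back, label number 1576 + 0 = 1576 at 30 labels/s is 52 s + 16 f = 0 h 0 min 52 s frame 16, i.e. 00:00:52;16.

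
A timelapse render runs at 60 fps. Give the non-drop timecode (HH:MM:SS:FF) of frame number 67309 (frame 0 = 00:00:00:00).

67309 ÷ 60 = 1121 full seconds, remainder 49 frames.
1121 s = 0 h 18 min 41 s.
Timecode: 00:18:41:49.

00:18:41:49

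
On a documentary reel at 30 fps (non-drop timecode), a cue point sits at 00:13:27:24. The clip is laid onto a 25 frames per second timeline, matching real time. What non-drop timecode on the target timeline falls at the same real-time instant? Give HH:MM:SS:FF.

00:13:27:20

Source frame index: (0×3600 + 13×60 + 27) × 30 + 24 = 24234.
Real time: 24234 / (30) = 4039/5 s.
Target frame: (4039/5) × (25) = 20195.
At 25 labels/s: frame 20195 → 00:13:27:20.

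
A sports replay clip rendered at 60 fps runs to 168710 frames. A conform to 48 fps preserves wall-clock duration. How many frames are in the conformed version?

Target frames = source frames × (target rate / source rate) = 168710 × (48)/(60) = 168710 × 4/5 = 134968.

134968 frames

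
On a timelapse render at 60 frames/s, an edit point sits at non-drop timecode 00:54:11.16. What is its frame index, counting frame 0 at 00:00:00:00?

Total seconds to the label: (0 × 3600 + 54 × 60 + 11) = 3251.
Frame index = 3251 × 60 + 16 = 195076.

195076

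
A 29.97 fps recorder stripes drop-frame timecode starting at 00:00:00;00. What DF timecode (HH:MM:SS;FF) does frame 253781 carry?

Ten DF minutes hold 17982 frames, so frame 253781 lies in block 14 (frames 251748–269729) with 2033 frames into that block.
The block's first minute is 1800 frames and the rest 1798 each; 2033 frames reaches minute 1, so 14 × 18 + 1 × 2 = 254 labels have been skipped so far.
Adding those back, label number 253781 + 254 = 254035 at 30 labels/s is 8467 s + 25 f = 2 h 21 min 7 s frame 25, i.e. 02:21:07;25.

02:21:07;25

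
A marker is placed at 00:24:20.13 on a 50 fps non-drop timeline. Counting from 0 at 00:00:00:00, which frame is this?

Total seconds to the label: (0 × 3600 + 24 × 60 + 20) = 1460.
Frame index = 1460 × 50 + 13 = 73013.

73013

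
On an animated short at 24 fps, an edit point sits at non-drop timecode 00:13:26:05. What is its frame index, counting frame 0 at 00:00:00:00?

Total seconds to the label: (0 × 3600 + 13 × 60 + 26) = 806.
Frame index = 806 × 24 + 5 = 19349.

19349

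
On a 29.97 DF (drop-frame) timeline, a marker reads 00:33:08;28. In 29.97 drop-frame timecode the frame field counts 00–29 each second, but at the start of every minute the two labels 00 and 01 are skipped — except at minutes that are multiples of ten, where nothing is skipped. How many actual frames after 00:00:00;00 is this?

59608

Complete 10-minute blocks: 3, each 17982 frames → 53946.
Remaining 3 whole minutes in the current block: 1800 + 2 × 1798 = 5396 frames.
Within the current minute: 8 × 30 + 28 − 2 = 266 (labels ;00/;01 skipped at this minute). Total = 53946 + 5396 + 266 = 59608.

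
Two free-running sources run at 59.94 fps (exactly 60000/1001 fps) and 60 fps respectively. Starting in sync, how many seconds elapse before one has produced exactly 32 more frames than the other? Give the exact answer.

The gap grows by |60 − 60000/1001| = 60/1001 frames per second.
Time for a 32-frame gap: 32 ÷ (60/1001) = 8008/15 s.

8008/15 seconds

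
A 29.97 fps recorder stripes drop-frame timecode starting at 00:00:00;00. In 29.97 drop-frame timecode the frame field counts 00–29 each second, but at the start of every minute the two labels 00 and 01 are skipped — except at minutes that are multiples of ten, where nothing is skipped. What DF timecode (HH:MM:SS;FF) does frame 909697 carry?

Each 10-minute DF block holds 10 × 60 × 30 − 9 × 2 = 17982 frames. 909697 ÷ 17982 → 50 full blocks, remainder 10597.
Within the partial block the first minute is 1800 frames and each further minute 1798, so 5 further minute boundaries passed. Total skipped labels = 18 × 50 + 2 × 5 = 910.
Non-drop label index = 909697 + 910 = 910607; at 30 labels/s that is 08:25:53:17, i.e. DF 08:25:53;17.

08:25:53;17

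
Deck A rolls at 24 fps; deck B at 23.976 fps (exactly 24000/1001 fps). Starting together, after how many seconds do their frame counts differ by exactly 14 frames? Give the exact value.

7007/12 seconds

The gap grows by |24000/1001 − 24| = 24/1001 frames per second.
Time for a 14-frame gap: 14 ÷ (24/1001) = 7007/12 s.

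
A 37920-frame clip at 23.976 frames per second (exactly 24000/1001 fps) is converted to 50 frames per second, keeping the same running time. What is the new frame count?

79079 frames

Target frames = source frames × (target rate / source rate) = 37920 × (50)/(24000/1001) = 37920 × 1001/480 = 79079.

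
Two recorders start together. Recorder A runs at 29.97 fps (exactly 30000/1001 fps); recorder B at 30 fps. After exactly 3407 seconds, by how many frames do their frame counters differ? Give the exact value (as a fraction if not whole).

A emits 30000/1001 × 3407 = 102210000/1001 frames; B emits 30 × 3407 = 102210.
Difference = 102210/1001 frames (≈ 102.1079); B is ahead of A.

102210/1001 frames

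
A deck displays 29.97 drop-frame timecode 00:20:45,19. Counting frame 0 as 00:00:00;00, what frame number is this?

37333

As if non-drop at 30 labels/s: (0 × 3600 + 20 × 60 + 45) × 30 + 19 = 37369.
Minute boundaries passed: 20; those not divisible by 10: 20 − 2 = 18; dropped labels = 2 × 18 = 36.
Actual frame index = 37369 − 36 = 37333.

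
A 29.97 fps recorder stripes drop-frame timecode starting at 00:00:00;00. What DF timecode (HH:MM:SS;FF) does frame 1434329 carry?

13:17:38;25

Ten DF minutes hold 17982 frames, so frame 1434329 lies in block 79 (frames 1420578–1438559) with 13751 frames into that block.
The block's first minute is 1800 frames and the rest 1798 each; 13751 frames reaches minute 7, so 79 × 18 + 7 × 2 = 1436 labels have been skipped so far.
Adding those back, label number 1434329 + 1436 = 1435765 at 30 labels/s is 47858 s + 25 f = 13 h 17 min 38 s frame 25, i.e. 13:17:38;25.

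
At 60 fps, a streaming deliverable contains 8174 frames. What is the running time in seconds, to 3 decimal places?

Running time = 8174 × 1/60 = 4087/30 s ≈ 136.233 s.

136.233 seconds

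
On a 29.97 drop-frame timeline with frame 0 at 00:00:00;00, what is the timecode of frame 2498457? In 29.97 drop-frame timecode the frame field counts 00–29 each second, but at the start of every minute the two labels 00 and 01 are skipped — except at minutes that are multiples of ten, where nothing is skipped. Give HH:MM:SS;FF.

Ten DF minutes hold 17982 frames, so frame 2498457 lies in block 138 (frames 2481516–2499497) with 16941 frames into that block.
The block's first minute is 1800 frames and the rest 1798 each; 16941 frames reaches minute 9, so 138 × 18 + 9 × 2 = 2502 labels have been skipped so far.
Adding those back, label number 2498457 + 2502 = 2500959 at 30 labels/s is 83365 s + 9 f = 23 h 9 min 25 s frame 9, i.e. 23:09:25;09.

23:09:25;09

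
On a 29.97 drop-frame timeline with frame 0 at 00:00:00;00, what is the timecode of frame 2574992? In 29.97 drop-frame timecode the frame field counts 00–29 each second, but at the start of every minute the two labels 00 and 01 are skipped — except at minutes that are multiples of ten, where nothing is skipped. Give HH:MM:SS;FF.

23:51:58;28

Ten DF minutes hold 17982 frames, so frame 2574992 lies in block 143 (frames 2571426–2589407) with 3566 frames into that block.
The block's first minute is 1800 frames and the rest 1798 each; 3566 frames reaches minute 1, so 143 × 18 + 1 × 2 = 2576 labels have been skipped so far.
Adding those back, label number 2574992 + 2576 = 2577568 at 30 labels/s is 85918 s + 28 f = 23 h 51 min 58 s frame 28, i.e. 23:51:58;28.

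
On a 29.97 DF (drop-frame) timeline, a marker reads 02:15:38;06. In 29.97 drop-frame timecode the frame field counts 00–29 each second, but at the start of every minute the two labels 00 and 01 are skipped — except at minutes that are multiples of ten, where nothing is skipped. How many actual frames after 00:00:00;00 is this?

Complete 10-minute blocks: 13, each 17982 frames → 233766.
Remaining 5 whole minutes in the current block: 1800 + 4 × 1798 = 8992 frames.
Within the current minute: 38 × 30 + 6 − 2 = 1144 (labels ;00/;01 skipped at this minute). Total = 233766 + 8992 + 1144 = 243902.

243902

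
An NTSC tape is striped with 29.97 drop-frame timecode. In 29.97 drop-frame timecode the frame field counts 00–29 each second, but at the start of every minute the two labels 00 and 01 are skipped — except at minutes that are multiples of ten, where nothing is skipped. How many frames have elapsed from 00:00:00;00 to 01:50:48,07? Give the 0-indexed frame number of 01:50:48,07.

Complete 10-minute blocks: 11, each 17982 frames → 197802.
Remaining 0 whole minutes in the current block: 0 frames.
Within the current minute: 48 × 30 + 7 = 1447. Total = 197802 + 0 + 1447 = 199249.

199249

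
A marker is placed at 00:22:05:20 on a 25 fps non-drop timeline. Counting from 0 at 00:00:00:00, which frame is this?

frame 33145

Total seconds to the label: (0 × 3600 + 22 × 60 + 5) = 1325.
Frame index = 1325 × 25 + 20 = 33145.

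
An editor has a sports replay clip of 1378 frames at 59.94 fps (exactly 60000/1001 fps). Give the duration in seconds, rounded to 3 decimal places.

22.990 seconds

Running time = 1378 × 1001/60000 = 689689/30000 s ≈ 22.990 s.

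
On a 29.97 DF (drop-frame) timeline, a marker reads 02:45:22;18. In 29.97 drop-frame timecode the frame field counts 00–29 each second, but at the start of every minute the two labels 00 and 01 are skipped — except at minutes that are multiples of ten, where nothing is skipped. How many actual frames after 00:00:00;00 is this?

Complete 10-minute blocks: 16, each 17982 frames → 287712.
Remaining 5 whole minutes in the current block: 1800 + 4 × 1798 = 8992 frames.
Within the current minute: 22 × 30 + 18 − 2 = 676 (labels ;00/;01 skipped at this minute). Total = 287712 + 8992 + 676 = 297380.

297380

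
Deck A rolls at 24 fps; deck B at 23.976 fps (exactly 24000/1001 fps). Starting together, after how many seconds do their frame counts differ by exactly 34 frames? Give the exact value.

17017/12 seconds

The gap grows by |24000/1001 − 24| = 24/1001 frames per second.
Time for a 34-frame gap: 34 ÷ (24/1001) = 17017/12 s.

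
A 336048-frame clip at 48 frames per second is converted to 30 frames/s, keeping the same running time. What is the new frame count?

Target frames = source frames × (target rate / source rate) = 336048 × (30)/(48) = 336048 × 5/8 = 210030.

210030 frames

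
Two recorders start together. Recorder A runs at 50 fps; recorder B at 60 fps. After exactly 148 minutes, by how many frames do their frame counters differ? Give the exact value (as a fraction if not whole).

148 min = 8880 s.
A emits 50 × 8880 = 444000 frames; B emits 60 × 8880 = 532800.
Difference = 88800 frames; B is ahead of A.

88800 frames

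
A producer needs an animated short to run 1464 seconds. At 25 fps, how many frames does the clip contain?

Frames = 1464 × 25 = 36600.

36600 frames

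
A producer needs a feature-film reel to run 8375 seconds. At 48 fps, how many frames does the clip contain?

402000 frames

Frames = 8375 × 48 = 402000.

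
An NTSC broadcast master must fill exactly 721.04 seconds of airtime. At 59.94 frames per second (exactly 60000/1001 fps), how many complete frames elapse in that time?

Frames = 721.04 × 60000/1001 = 43262400/1001 ≈ 43219.1808.
Complete frames: 43219.

43219 frames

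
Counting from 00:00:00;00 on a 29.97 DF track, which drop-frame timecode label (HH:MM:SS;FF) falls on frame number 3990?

Ten DF minutes hold 17982 frames, so frame 3990 lies in block 0 (frames 0–17981) with 3990 frames into that block.
The block's first minute is 1800 frames and the rest 1798 each; 3990 frames reaches minute 2, so 0 × 18 + 2 × 2 = 4 labels have been skipped so far.
Adding those back, label number 3990 + 4 = 3994 at 30 labels/s is 133 s + 4 f = 0 h 2 min 13 s frame 4, i.e. 00:02:13;04.

00:02:13;04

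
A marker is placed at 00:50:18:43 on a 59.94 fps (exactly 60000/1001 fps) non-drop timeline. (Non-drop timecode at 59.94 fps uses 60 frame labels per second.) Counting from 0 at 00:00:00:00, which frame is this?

Total seconds to the label: (0 × 3600 + 50 × 60 + 18) = 3018.
Frame index = 3018 × 60 + 43 = 181123.

frame 181123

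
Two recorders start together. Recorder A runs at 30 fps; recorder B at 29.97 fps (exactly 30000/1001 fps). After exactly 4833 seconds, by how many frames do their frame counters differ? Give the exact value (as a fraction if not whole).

A emits 30 × 4833 = 144990 frames; B emits 30000/1001 × 4833 = 144990000/1001.
Difference = 144990/1001 frames (≈ 144.8452); B is behind A.

144990/1001 frames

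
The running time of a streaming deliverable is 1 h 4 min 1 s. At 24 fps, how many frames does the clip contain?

1 h 4 min 1 s = 3841 s.
Frames = 3841 × 24 = 92184.

92184 frames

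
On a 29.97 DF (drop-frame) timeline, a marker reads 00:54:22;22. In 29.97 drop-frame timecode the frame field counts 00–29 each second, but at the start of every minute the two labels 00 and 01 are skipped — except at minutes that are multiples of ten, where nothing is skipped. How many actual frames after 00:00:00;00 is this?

97784

Complete 10-minute blocks: 5, each 17982 frames → 89910.
Remaining 4 whole minutes in the current block: 1800 + 3 × 1798 = 7194 frames.
Within the current minute: 22 × 30 + 22 − 2 = 680 (labels ;00/;01 skipped at this minute). Total = 89910 + 7194 + 680 = 97784.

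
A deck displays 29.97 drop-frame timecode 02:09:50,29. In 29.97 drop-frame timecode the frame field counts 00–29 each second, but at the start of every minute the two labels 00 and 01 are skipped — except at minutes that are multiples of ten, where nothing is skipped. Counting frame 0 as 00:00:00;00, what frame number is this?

Complete 10-minute blocks: 12, each 17982 frames → 215784.
Remaining 9 whole minutes in the current block: 1800 + 8 × 1798 = 16184 frames.
Within the current minute: 50 × 30 + 29 − 2 = 1527 (labels ;00/;01 skipped at this minute). Total = 215784 + 16184 + 1527 = 233495.

233495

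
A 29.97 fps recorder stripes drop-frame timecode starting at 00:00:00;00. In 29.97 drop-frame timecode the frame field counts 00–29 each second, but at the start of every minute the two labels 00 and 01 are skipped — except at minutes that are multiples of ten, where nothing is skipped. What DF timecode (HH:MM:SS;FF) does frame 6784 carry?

Each 10-minute DF block holds 10 × 60 × 30 − 9 × 2 = 17982 frames. 6784 ÷ 17982 → 0 full blocks, remainder 6784.
Within the partial block the first minute is 1800 frames and each further minute 1798, so 3 further minute boundaries passed. Total skipped labels = 18 × 0 + 2 × 3 = 6.
Non-drop label index = 6784 + 6 = 6790; at 30 labels/s that is 00:03:46:10, i.e. DF 00:03:46;10.

00:03:46;10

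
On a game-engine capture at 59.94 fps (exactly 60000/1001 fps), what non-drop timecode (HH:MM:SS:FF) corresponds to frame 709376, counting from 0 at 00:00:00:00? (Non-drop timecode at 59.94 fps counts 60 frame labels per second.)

709376 ÷ 60 = 11822 full seconds, remainder 56 frames.
11822 s = 3 h 17 min 2 s.
Timecode: 03:17:02:56.

03:17:02:56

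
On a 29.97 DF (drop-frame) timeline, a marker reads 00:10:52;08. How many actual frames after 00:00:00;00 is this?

As if non-drop at 30 labels/s: (0 × 3600 + 10 × 60 + 52) × 30 + 8 = 19568.
Minute boundaries passed: 10; those not divisible by 10: 10 − 1 = 9; dropped labels = 2 × 9 = 18.
Actual frame index = 19568 − 18 = 19550.

19550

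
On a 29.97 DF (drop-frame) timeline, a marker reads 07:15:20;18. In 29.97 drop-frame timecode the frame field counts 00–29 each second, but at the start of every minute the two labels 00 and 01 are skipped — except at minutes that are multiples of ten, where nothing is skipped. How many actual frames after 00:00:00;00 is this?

782834

Complete 10-minute blocks: 43, each 17982 frames → 773226.
Remaining 5 whole minutes in the current block: 1800 + 4 × 1798 = 8992 frames.
Within the current minute: 20 × 30 + 18 − 2 = 616 (labels ;00/;01 skipped at this minute). Total = 773226 + 8992 + 616 = 782834.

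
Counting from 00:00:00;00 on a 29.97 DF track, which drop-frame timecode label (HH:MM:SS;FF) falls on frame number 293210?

02:43:03;14

Each 10-minute DF block holds 10 × 60 × 30 − 9 × 2 = 17982 frames. 293210 ÷ 17982 → 16 full blocks, remainder 5498.
Within the partial block the first minute is 1800 frames and each further minute 1798, so 3 further minute boundaries passed. Total skipped labels = 18 × 16 + 2 × 3 = 294.
Non-drop label index = 293210 + 294 = 293504; at 30 labels/s that is 02:43:03:14, i.e. DF 02:43:03;14.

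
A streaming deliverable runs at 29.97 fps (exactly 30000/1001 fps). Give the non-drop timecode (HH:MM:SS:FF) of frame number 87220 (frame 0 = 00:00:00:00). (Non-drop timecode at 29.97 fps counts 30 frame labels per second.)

00:48:27:10

87220 ÷ 30 = 2907 full seconds, remainder 10 frames.
2907 s = 0 h 48 min 27 s.
Timecode: 00:48:27:10.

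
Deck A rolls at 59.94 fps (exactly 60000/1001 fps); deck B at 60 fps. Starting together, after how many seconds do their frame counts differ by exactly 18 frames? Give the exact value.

300.3 seconds

The gap grows by |60 − 60000/1001| = 60/1001 frames per second.
Time for a 18-frame gap: 18 ÷ (60/1001) = 300.3 s.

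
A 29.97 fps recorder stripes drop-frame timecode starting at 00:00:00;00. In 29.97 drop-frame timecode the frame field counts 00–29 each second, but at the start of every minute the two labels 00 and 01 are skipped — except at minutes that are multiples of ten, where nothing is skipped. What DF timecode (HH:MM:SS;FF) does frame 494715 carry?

04:35:07;01

Ten DF minutes hold 17982 frames, so frame 494715 lies in block 27 (frames 485514–503495) with 9201 frames into that block.
The block's first minute is 1800 frames and the rest 1798 each; 9201 frames reaches minute 5, so 27 × 18 + 5 × 2 = 496 labels have been skipped so far.
Adding those back, label number 494715 + 496 = 495211 at 30 labels/s is 16507 s + 1 f = 4 h 35 min 7 s frame 1, i.e. 04:35:07;01.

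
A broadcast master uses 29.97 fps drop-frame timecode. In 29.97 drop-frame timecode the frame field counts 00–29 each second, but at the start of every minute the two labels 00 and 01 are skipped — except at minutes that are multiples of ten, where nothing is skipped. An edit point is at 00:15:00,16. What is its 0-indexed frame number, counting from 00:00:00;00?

Complete 10-minute blocks: 1, each 17982 frames → 17982.
Remaining 5 whole minutes in the current block: 1800 + 4 × 1798 = 8992 frames.
Within the current minute: 0 × 30 + 16 − 2 = 14 (labels ;00/;01 skipped at this minute). Total = 17982 + 8992 + 14 = 26988.

26988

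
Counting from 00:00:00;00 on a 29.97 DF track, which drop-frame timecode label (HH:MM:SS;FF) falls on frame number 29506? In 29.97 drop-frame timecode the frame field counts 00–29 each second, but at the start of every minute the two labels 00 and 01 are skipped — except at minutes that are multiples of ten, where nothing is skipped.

00:16:24;16

Ten DF minutes hold 17982 frames, so frame 29506 lies in block 1 (frames 17982–35963) with 11524 frames into that block.
The block's first minute is 1800 frames and the rest 1798 each; 11524 frames reaches minute 6, so 1 × 18 + 6 × 2 = 30 labels have been skipped so far.
Adding those back, label number 29506 + 30 = 29536 at 30 labels/s is 984 s + 16 f = 0 h 16 min 24 s frame 16, i.e. 00:16:24;16.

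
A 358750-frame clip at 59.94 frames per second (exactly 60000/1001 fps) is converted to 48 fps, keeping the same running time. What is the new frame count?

287287 frames

Target frames = source frames × (target rate / source rate) = 358750 × (48)/(60000/1001) = 358750 × 1001/1250 = 287287.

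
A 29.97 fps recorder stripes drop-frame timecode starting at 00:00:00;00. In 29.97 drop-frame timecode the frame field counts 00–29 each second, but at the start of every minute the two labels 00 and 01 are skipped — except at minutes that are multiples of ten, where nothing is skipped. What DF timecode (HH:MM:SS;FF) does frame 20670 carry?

Ten DF minutes hold 17982 frames, so frame 20670 lies in block 1 (frames 17982–35963) with 2688 frames into that block.
The block's first minute is 1800 frames and the rest 1798 each; 2688 frames reaches minute 1, so 1 × 18 + 1 × 2 = 20 labels have been skipped so far.
Adding those back, label number 20670 + 20 = 20690 at 30 labels/s is 689 s + 20 f = 0 h 11 min 29 s frame 20, i.e. 00:11:29;20.

00:11:29;20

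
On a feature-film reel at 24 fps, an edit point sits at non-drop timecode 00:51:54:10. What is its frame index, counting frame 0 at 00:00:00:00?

74746

Total seconds to the label: (0 × 3600 + 51 × 60 + 54) = 3114.
Frame index = 3114 × 24 + 10 = 74746.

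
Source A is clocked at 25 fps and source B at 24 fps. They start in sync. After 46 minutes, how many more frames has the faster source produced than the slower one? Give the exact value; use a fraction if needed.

46 min = 2760 s.
A emits 25 × 2760 = 69000 frames; B emits 24 × 2760 = 66240.
Difference = 2760 frames; B is behind A.

2760 frames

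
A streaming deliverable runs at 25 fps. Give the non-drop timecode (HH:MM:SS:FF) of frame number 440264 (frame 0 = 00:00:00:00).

440264 ÷ 25 = 17610 full seconds, remainder 14 frames.
17610 s = 4 h 53 min 30 s.
Timecode: 04:53:30:14.

04:53:30:14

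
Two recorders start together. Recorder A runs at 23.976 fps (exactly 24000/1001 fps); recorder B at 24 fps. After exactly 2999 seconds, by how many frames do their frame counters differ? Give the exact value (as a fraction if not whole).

A emits 24000/1001 × 2999 = 71976000/1001 frames; B emits 24 × 2999 = 71976.
Difference = 71976/1001 frames (≈ 71.9041); B is ahead of A.

71976/1001 frames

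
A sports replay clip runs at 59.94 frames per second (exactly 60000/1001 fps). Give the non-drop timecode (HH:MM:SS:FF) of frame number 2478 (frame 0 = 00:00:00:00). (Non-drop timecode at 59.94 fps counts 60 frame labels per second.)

00:00:41:18

2478 ÷ 60 = 41 full seconds, remainder 18 frames.
41 s = 0 h 0 min 41 s.
Timecode: 00:00:41:18.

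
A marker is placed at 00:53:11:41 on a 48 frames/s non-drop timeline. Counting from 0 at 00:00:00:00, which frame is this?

Total seconds to the label: (0 × 3600 + 53 × 60 + 11) = 3191.
Frame index = 3191 × 48 + 41 = 153209.

frame 153209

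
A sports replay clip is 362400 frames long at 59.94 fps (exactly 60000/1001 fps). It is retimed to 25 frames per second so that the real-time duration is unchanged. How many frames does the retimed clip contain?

151151 frames

Target frames = source frames × (target rate / source rate) = 362400 × (25)/(60000/1001) = 362400 × 1001/2400 = 151151.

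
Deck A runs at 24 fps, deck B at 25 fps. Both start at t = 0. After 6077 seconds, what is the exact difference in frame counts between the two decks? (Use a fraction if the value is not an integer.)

6077 frames

A emits 24 × 6077 = 145848 frames; B emits 25 × 6077 = 151925.
Difference = 6077 frames; B is ahead of A.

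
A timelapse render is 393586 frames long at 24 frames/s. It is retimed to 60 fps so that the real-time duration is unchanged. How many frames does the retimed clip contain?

Frames at target rate = 393586 × (60) / (24) = 983965.

983965 frames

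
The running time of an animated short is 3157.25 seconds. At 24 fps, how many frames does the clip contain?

Frames = 3157.25 × 24 = 75774.

75774 frames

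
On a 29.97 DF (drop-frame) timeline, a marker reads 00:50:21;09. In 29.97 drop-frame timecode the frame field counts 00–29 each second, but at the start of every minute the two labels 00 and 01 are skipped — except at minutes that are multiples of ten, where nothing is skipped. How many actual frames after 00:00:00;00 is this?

90549

As if non-drop at 30 labels/s: (0 × 3600 + 50 × 60 + 21) × 30 + 9 = 90639.
Minute boundaries passed: 50; those not divisible by 10: 50 − 5 = 45; dropped labels = 2 × 45 = 90.
Actual frame index = 90639 − 90 = 90549.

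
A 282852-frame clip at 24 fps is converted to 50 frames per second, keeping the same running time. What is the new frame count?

589275 frames

Target frames = source frames × (target rate / source rate) = 282852 × (50)/(24) = 282852 × 25/12 = 589275.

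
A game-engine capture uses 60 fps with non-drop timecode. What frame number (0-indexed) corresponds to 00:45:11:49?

Total seconds to the label: (0 × 3600 + 45 × 60 + 11) = 2711.
Frame index = 2711 × 60 + 49 = 162709.

162709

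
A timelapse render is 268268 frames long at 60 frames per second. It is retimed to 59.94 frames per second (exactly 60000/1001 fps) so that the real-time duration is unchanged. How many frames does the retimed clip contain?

268000 frames

Target frames = source frames × (target rate / source rate) = 268268 × (60000/1001)/(60) = 268268 × 1000/1001 = 268000.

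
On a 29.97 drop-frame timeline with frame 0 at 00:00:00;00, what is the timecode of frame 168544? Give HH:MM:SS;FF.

Each 10-minute DF block holds 10 × 60 × 30 − 9 × 2 = 17982 frames. 168544 ÷ 17982 → 9 full blocks, remainder 6706.
Within the partial block the first minute is 1800 frames and each further minute 1798, so 3 further minute boundaries passed. Total skipped labels = 18 × 9 + 2 × 3 = 168.
Non-drop label index = 168544 + 168 = 168712; at 30 labels/s that is 01:33:43:22, i.e. DF 01:33:43;22.

01:33:43;22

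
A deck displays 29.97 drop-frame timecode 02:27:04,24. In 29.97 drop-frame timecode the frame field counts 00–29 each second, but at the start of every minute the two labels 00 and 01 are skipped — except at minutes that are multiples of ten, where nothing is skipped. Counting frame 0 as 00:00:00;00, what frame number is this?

Complete 10-minute blocks: 14, each 17982 frames → 251748.
Remaining 7 whole minutes in the current block: 1800 + 6 × 1798 = 12588 frames.
Within the current minute: 4 × 30 + 24 − 2 = 142 (labels ;00/;01 skipped at this minute). Total = 251748 + 12588 + 142 = 264478.

264478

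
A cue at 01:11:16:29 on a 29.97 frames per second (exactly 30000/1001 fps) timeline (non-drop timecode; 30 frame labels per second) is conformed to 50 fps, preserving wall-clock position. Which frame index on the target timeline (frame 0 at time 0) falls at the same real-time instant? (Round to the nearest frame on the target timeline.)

Source frame index: (1×3600 + 11×60 + 16) × 30 + 29 = 128309.
Real time: 128309 / (30000/1001) = 128437309/30000 s.
Target frame: (128437309/30000) × (50) = 128437309/600 ≈ 214062.182 → 214062.

frame 214062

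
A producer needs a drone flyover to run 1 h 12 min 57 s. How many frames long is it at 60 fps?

1 h 12 min 57 s = 4377 s.
Frames = 4377 × 60 = 262620.

262620 frames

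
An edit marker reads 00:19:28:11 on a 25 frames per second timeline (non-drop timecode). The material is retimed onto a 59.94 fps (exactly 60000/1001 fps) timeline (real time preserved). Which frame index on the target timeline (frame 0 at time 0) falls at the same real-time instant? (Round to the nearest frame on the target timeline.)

Source frame index: (0×3600 + 19×60 + 28) × 25 + 11 = 29211.
Real time: 29211 / (25) = 29211/25 s.
Target frame: (29211/25) × (60000/1001) = 770400/11 ≈ 70036.364 → 70036.

frame 70036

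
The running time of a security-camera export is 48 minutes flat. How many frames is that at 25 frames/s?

72000 frames

48 min = 2880 s.
Frames = 2880 × 25 = 72000.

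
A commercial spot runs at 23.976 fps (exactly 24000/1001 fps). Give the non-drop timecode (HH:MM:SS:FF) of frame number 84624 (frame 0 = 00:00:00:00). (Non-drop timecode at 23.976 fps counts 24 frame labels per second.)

00:58:46:00

84624 ÷ 24 = 3526 full seconds, remainder 0 frames.
3526 s = 0 h 58 min 46 s.
Timecode: 00:58:46:00.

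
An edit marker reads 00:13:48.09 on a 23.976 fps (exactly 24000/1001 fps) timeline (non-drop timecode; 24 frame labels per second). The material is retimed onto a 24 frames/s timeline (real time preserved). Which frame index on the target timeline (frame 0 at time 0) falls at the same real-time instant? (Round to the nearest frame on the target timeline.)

frame 19901

Source frame index: (0×3600 + 13×60 + 48) × 24 + 9 = 19881.
Real time: 19881 / (24000/1001) = 6633627/8000 s.
Target frame: (6633627/8000) × (24) = 19900881/1000 ≈ 19900.881 → 19901.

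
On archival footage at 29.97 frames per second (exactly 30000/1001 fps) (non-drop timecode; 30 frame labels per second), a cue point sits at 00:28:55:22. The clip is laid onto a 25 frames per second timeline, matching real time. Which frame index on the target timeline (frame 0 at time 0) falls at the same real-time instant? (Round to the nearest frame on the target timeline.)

Source frame index: (0×3600 + 28×60 + 55) × 30 + 22 = 52072.
Real time: 52072 / (30000/1001) = 6515509/3750 s.
Target frame: (6515509/3750) × (25) = 6515509/150 ≈ 43436.727 → 43437.

frame 43437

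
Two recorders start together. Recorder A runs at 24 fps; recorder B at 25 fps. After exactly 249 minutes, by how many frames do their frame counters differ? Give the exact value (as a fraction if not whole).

249 min = 14940 s.
A emits 24 × 14940 = 358560 frames; B emits 25 × 14940 = 373500.
Difference = 14940 frames; B is ahead of A.

14940 frames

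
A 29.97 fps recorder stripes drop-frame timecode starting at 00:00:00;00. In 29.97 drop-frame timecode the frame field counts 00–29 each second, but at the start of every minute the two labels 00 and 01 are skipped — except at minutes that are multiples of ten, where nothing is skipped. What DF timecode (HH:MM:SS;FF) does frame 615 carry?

00:00:20;15

Each 10-minute DF block holds 10 × 60 × 30 − 9 × 2 = 17982 frames. 615 ÷ 17982 → 0 full blocks, remainder 615.
Within the partial block the first minute is 1800 frames and each further minute 1798, so 0 further minute boundaries passed. Total skipped labels = 18 × 0 + 2 × 0 = 0.
Non-drop label index = 615 + 0 = 615; at 30 labels/s that is 00:00:20:15, i.e. DF 00:00:20;15.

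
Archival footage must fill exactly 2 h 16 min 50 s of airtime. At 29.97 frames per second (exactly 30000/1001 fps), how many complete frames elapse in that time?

2 h 16 min 50 s = 8210 s.
Frames = 8210 × 30000/1001 = 246300000/1001 ≈ 246053.9461.
Complete frames: 246053.

246053 frames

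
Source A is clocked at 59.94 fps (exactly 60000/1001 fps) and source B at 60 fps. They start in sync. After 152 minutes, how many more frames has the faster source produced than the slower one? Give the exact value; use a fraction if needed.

547200/1001 frames

152 min = 9120 s.
A emits 60000/1001 × 9120 = 547200000/1001 frames; B emits 60 × 9120 = 547200.
Difference = 547200/1001 frames (≈ 546.6533); B is ahead of A.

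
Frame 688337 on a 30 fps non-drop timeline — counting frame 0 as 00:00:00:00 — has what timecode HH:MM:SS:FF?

06:22:24:17

688337 ÷ 30 = 22944 full seconds, remainder 17 frames.
22944 s = 6 h 22 min 24 s.
Timecode: 06:22:24:17.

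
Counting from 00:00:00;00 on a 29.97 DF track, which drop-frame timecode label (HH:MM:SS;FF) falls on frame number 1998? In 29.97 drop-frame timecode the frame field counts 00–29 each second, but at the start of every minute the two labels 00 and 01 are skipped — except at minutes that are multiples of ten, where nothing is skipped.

00:01:06;20

Ten DF minutes hold 17982 frames, so frame 1998 lies in block 0 (frames 0–17981) with 1998 frames into that block.
The block's first minute is 1800 frames and the rest 1798 each; 1998 frames reaches minute 1, so 0 × 18 + 1 × 2 = 2 labels have been skipped so far.
Adding those back, label number 1998 + 2 = 2000 at 30 labels/s is 66 s + 20 f = 0 h 1 min 6 s frame 20, i.e. 00:01:06;20.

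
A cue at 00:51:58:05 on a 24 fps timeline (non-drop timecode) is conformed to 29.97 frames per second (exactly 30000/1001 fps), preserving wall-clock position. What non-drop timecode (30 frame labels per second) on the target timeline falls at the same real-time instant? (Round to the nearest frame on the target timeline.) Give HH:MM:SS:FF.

Source frame index: (0×3600 + 51×60 + 58) × 24 + 5 = 74837.
Real time: 74837 / (24) = 74837/24 s.
Target frame: (74837/24) × (30000/1001) = 13363750/143 ≈ 93452.797 → 93453.
At 30 labels/s: frame 93453 → 00:51:55:03.

00:51:55:03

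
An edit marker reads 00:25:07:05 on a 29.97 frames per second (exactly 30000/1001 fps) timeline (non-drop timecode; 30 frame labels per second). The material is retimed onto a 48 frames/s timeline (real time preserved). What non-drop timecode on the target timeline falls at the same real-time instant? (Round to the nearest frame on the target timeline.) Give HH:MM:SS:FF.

Source frame index: (0×3600 + 25×60 + 7) × 30 + 5 = 45215.
Real time: 45215 / (30000/1001) = 9052043/6000 s.
Target frame: (9052043/6000) × (48) = 9052043/125 ≈ 72416.344 → 72416.
At 48 labels/s: frame 72416 → 00:25:08:32.

00:25:08:32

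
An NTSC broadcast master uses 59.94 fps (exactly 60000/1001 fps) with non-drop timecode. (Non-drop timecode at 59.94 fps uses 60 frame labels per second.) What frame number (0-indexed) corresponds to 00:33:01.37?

frame 118897

Total seconds to the label: (0 × 3600 + 33 × 60 + 1) = 1981.
Frame index = 1981 × 60 + 37 = 118897.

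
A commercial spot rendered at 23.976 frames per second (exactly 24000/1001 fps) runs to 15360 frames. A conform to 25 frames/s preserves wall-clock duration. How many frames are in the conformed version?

16016 frames

Target frames = source frames × (target rate / source rate) = 15360 × (25)/(24000/1001) = 15360 × 1001/960 = 16016.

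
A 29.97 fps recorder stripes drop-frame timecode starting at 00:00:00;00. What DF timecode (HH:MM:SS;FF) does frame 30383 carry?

00:16:53;23

Each 10-minute DF block holds 10 × 60 × 30 − 9 × 2 = 17982 frames. 30383 ÷ 17982 → 1 full block, remainder 12401.
Within the partial block the first minute is 1800 frames and each further minute 1798, so 6 further minute boundaries passed. Total skipped labels = 18 × 1 + 2 × 6 = 30.
Non-drop label index = 30383 + 30 = 30413; at 30 labels/s that is 00:16:53:23, i.e. DF 00:16:53;23.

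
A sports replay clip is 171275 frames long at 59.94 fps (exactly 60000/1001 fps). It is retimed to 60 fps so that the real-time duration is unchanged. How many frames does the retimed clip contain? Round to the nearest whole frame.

Frames at target rate = 171275 × (60) / (60000/1001) = 6857851/40 ≈ 171446.275.
Nearest whole frame: 171446.

171446 frames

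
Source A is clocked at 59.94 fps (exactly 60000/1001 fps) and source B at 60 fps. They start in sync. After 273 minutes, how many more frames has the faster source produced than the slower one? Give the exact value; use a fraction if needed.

273 min = 16380 s.
A emits 60000/1001 × 16380 = 10800000/11 frames; B emits 60 × 16380 = 982800.
Difference = 10800/11 frames (≈ 981.8182); B is ahead of A.

10800/11 frames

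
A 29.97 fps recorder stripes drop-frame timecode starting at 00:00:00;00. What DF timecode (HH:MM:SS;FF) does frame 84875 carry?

00:47:12;01

Each 10-minute DF block holds 10 × 60 × 30 − 9 × 2 = 17982 frames. 84875 ÷ 17982 → 4 full blocks, remainder 12947.
Within the partial block the first minute is 1800 frames and each further minute 1798, so 7 further minute boundaries passed. Total skipped labels = 18 × 4 + 2 × 7 = 86.
Non-drop label index = 84875 + 86 = 84961; at 30 labels/s that is 00:47:12:01, i.e. DF 00:47:12;01.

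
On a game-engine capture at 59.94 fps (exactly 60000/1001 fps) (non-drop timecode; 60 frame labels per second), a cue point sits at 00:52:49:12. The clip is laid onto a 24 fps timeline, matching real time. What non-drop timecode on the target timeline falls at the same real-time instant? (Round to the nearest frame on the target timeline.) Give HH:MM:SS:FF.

Source frame index: (0×3600 + 52×60 + 49) × 60 + 12 = 190152.
Real time: 190152 / (60000/1001) = 7930923/2500 s.
Target frame: (7930923/2500) × (24) = 47585538/625 ≈ 76136.861 → 76137.
At 24 labels/s: frame 76137 → 00:52:52:09.

00:52:52:09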